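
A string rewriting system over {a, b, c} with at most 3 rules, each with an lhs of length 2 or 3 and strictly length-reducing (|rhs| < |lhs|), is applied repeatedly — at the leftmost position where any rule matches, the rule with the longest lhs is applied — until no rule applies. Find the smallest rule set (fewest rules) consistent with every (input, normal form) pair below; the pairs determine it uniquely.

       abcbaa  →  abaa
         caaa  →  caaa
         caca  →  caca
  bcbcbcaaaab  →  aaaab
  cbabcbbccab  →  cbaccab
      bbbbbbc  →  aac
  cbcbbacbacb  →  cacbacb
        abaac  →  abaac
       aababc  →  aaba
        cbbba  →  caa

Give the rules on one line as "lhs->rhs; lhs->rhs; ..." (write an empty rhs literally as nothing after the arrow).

  | abcbaa => abaa
  | caaa
  | caca
  | bcbcbcaaaab => bcbcaaaab => bcaaaab => aaaab

bb->; bbb->a; bc->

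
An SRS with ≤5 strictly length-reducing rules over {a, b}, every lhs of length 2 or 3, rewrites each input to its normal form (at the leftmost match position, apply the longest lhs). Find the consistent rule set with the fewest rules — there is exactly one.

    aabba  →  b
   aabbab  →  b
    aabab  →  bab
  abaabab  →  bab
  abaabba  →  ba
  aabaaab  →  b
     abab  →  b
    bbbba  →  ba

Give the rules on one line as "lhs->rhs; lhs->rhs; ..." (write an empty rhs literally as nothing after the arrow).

aa->b; aab->b; aba->ab; bb->a

  | aabba => bba => aa => b
  | aabbab => bbab => aab => b
  | aabab => bab
  | abaabab => ababab => abbab => aaab => bab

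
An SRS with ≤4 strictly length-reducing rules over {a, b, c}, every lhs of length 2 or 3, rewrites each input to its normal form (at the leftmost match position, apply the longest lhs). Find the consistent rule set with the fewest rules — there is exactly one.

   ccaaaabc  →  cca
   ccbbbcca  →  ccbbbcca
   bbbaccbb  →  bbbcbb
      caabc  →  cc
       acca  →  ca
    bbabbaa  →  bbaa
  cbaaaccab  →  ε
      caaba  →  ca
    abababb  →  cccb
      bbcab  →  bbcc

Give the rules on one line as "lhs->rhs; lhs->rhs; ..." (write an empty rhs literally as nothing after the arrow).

ab->c; ac->; cba->a

  | ccaaaabc => ccaaacc => ccaac => cca
  | ccbbbcca
  | bbbaccbb => bbbcbb
  | caabc => cacc => cc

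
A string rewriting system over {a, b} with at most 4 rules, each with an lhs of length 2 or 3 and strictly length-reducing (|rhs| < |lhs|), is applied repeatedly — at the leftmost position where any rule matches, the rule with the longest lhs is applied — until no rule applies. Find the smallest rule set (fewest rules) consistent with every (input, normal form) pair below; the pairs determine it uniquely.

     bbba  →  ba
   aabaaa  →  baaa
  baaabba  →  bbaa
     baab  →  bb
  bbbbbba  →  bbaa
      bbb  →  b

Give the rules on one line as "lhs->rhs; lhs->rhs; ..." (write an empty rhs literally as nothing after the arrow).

ab->b; abb->ba; bbb->ab

  | bbba => aba => ba
  | aabaaa => abaaa => baaa
  | baaabba => baabaa => babaa => bbaa
  | baab => bab => bb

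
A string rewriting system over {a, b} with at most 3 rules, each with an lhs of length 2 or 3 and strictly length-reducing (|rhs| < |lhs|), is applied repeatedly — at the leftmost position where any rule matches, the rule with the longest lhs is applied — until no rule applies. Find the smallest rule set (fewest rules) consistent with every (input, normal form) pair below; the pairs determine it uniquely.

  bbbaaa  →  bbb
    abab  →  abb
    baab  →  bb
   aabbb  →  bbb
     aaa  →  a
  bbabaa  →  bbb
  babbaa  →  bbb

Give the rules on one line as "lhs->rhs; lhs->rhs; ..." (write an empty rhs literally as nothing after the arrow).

  | bbbaaa => bbbaa => bbba => bbb
  | abab => abb
  | baab => bab => bb
  | aabbb => bbb

aa->; ba->b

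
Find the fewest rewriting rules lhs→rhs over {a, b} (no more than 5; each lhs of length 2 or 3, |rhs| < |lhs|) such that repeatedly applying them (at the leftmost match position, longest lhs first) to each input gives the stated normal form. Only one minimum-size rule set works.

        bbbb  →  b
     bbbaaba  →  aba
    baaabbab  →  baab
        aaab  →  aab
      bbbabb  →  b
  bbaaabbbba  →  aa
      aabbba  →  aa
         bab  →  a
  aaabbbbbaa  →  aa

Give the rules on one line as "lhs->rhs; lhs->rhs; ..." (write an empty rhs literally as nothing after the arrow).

  | bbbb => bbb => bb => b
  | bbbaaba => bbaaba => aba
  | baaabbab => baabbab => baab
  | aaab => aab

aaa->aa; bab->a; bb->b; bba->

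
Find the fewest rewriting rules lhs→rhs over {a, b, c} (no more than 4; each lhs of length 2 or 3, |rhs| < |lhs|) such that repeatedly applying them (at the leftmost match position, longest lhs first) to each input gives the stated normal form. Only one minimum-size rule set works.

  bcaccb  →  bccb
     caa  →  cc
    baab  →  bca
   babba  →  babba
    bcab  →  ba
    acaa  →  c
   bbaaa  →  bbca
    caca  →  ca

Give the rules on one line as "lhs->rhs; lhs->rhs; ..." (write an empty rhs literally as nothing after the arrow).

aa->c; aab->ca; ac->; cab->a

  | bcaccb => bccb
  | caa => cc
  | baab => bca
  | babba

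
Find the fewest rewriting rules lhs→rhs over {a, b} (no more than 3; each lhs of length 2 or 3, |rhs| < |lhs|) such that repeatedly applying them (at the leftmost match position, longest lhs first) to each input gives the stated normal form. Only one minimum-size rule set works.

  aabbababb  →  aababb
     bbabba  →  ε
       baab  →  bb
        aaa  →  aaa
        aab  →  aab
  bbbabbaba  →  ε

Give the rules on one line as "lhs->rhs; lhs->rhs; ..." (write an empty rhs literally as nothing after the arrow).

  | aabbababb => aababb
  | bbabba => bba => ε
  | baab => bb
  | aaa

baa->b; bba->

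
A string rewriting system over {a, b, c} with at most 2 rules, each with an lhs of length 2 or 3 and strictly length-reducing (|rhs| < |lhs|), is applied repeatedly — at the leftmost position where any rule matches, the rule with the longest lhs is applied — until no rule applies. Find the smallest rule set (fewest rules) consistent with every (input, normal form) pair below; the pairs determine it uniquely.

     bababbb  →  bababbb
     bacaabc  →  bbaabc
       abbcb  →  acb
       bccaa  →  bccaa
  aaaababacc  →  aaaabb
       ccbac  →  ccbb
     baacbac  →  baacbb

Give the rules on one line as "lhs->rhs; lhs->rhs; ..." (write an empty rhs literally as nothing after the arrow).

  | bababbb
  | bacaabc => bbaabc
  | abbcb => acb
  | bccaa

bac->bb; bbc->c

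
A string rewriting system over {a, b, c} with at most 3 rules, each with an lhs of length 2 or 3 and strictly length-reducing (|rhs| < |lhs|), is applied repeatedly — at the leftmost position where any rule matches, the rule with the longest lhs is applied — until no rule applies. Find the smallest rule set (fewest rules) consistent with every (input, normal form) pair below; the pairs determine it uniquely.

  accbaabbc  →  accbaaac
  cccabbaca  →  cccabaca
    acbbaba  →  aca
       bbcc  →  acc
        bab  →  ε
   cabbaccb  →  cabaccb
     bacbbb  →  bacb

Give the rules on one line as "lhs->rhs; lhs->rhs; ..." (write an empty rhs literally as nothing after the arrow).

  | accbaabbc => accbaaac
  | cccabbaca => cccabaca
  | acbbaba => acbaba => aca
  | bbcc => acc

bab->; bb->b; bbc->ac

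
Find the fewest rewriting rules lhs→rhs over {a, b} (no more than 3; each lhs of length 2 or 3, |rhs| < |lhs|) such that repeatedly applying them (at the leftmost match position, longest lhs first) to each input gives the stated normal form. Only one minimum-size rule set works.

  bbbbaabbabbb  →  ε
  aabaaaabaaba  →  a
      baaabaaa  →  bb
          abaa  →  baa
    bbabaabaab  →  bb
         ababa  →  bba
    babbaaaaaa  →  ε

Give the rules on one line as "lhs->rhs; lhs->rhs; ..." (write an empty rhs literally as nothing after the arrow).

  | bbbbaabbabbb => baabbabbb => babbabbb => bbbabbb => abbb => bbb => ε
  | aabaaaabaaba => abaaaabaaba => baaaabaaba => babaaba => bbaaba => bbaba => bbba => a
  | baaabaaa => bbaaa => bb
  | abaa => baa

aaa->; ab->b; bbb->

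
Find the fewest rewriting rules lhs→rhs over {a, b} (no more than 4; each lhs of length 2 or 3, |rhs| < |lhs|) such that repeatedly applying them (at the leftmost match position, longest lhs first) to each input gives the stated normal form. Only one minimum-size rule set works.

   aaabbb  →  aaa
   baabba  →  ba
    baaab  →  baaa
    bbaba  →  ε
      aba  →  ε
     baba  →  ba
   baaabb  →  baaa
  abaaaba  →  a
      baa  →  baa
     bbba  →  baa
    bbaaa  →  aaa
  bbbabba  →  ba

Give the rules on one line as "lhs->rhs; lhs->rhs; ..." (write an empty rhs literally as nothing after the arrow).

ab->a; aba->bb; bb->; bbb->ba

  | aaabbb => aaabb => aaab => aaa
  | baabba => baaba => babb => bab => ba
  | baaab => baaa
  | bbaba => aba => bb => ε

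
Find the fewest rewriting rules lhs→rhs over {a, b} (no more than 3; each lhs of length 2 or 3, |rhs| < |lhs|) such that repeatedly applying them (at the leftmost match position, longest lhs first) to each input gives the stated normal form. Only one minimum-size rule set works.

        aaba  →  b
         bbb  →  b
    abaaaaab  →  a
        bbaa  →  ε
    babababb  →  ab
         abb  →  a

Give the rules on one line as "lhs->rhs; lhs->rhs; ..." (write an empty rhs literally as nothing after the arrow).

  | aaba => ba => b
  | bbb => b
  | abaaaaab => abaaaab => abaaab => abaab => abab => abb => a
  | bbaa => aa => ε

aa->; ba->b; bb->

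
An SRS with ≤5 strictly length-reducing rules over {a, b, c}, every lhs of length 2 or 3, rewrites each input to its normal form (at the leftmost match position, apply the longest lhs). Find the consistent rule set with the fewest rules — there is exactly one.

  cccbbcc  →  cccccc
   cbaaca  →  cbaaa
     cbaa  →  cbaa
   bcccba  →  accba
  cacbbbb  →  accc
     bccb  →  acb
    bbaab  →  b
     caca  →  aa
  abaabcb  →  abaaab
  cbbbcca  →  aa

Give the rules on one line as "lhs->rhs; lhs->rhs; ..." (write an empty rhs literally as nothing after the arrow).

  | cccbbcc => cccccc
  | cbaaca => cbaaa
  | cbaa
  | bcccba => accba

bb->c; bc->a; ca->a; caa->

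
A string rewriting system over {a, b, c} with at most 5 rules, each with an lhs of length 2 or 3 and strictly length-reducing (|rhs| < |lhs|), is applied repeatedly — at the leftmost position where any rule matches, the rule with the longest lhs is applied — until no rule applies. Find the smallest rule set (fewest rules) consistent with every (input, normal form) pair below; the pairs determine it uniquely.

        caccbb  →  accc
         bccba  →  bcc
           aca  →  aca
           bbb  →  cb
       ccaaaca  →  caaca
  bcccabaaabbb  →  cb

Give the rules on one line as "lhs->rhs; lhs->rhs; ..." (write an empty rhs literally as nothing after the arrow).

ba->; bb->c; cac->ac; cca->c

  | caccbb => accbb => accc
  | bccba => bcc
  | aca
  | bbb => cb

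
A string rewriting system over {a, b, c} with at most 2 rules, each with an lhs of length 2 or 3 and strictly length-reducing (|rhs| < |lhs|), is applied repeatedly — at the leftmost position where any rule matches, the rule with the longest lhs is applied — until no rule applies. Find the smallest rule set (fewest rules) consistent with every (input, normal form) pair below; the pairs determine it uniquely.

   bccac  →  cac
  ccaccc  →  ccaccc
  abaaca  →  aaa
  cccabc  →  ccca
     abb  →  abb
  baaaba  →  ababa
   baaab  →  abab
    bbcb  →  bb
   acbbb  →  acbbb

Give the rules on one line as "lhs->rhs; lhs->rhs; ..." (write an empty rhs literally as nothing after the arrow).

baa->ab; bc->

  | bccac => cac
  | ccaccc
  | abaaca => aabca => aaa
  | cccabc => ccca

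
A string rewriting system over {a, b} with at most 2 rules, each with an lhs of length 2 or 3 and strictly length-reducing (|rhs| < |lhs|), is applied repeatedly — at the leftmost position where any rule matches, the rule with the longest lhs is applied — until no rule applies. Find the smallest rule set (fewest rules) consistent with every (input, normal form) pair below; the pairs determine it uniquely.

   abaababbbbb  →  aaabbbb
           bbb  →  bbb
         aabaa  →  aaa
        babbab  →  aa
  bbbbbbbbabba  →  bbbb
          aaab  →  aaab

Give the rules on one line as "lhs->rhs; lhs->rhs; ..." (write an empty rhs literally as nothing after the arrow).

  | abaababbbbb => aababbbbb => aaabbbb
  | bbb
  | aabaa => aaa
  | babbab => abab => aa

ba->; bab->a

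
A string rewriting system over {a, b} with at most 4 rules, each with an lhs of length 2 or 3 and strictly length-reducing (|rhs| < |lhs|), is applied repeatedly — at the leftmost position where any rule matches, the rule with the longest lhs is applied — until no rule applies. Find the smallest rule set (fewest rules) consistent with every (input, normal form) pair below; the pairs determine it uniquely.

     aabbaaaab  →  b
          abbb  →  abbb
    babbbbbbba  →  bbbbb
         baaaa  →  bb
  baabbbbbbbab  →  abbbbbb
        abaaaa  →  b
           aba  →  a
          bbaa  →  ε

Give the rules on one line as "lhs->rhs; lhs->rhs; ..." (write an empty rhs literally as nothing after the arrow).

  | aabbaaaab => aabaaab => aaaab => bbab => b
  | abbb
  | babbbbbbba => bbbbbba => bbbbb
  | baaaa => aaa => bb

aaa->bb; ba->; bab->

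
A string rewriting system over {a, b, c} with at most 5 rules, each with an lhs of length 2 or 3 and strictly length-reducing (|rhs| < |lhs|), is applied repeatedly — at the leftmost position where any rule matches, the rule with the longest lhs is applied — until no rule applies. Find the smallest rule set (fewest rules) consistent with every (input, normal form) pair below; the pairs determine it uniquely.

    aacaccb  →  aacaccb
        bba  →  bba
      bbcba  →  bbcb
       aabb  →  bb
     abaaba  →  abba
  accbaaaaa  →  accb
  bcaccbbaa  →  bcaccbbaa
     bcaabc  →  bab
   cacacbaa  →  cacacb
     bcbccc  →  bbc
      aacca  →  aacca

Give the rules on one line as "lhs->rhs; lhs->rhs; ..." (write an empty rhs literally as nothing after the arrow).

aab->b; abc->b; cba->cb; cbc->ab

  | aacaccb
  | bba
  | bbcba => bbcb
  | aabb => bb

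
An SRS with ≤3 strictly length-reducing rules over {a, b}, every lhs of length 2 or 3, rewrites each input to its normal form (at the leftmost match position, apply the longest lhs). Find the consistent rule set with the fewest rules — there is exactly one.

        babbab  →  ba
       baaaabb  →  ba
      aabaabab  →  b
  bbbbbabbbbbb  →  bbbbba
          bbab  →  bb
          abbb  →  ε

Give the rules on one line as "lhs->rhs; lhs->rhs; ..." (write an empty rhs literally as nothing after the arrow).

  | babbab => baab => ba
  | baaaabb => babb => ba
  | aabaabab => aaabab => bab => b
  | bbbbbabbbbbb => bbbbbabbbb => bbbbbabb => bbbbba

aaa->; ab->; abb->a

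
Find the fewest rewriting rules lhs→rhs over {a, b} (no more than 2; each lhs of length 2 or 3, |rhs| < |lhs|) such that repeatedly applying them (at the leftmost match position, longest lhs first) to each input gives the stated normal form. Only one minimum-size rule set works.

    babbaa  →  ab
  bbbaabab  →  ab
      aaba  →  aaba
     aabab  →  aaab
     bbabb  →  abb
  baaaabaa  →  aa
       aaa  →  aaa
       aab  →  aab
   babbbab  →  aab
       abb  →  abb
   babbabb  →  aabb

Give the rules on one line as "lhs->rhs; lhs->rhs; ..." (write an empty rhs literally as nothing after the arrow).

  | babbaa => abbaa => ab
  | bbbaabab => bbbab => bbab => bab => ab
  | aaba
  | aabab => aaab

baa->; bab->ab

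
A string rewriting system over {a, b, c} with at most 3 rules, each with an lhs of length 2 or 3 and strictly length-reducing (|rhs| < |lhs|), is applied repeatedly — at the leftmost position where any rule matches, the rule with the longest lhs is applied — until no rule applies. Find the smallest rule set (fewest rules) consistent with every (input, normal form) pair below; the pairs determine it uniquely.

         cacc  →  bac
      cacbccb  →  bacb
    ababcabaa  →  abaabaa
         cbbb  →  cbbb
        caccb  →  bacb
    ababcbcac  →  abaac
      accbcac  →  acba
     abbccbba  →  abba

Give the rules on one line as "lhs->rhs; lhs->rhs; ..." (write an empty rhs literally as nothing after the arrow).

bc->; cac->ba

  | cacc => bac
  | cacbccb => babccb => bacb
  | ababcabaa => abaabaa
  | cbbb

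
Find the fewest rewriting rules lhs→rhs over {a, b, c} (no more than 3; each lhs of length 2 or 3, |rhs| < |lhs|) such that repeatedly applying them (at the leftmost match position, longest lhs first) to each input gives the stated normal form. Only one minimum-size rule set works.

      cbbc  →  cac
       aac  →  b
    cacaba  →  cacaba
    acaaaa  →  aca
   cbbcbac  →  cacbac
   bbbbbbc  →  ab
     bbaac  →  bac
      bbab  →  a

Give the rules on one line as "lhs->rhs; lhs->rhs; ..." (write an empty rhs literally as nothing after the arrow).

  | cbbc => cac
  | aac => bc => b
  | cacaba
  | acaaaa => acbaa => acbb => aca

aa->b; bb->a; bc->b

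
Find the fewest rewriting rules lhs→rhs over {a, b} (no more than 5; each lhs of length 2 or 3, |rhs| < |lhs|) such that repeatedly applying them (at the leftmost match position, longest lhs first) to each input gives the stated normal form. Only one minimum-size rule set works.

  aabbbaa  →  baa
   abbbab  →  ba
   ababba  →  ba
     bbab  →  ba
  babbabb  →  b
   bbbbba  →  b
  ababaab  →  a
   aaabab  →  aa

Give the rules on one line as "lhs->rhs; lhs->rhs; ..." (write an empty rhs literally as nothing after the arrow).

ab->; bb->b; bba->bb; bbb->ba

  | aabbbaa => abbaa => baa
  | abbbab => bbab => bbb => ba
  | ababba => abba => ba
  | bbab => bbb => ba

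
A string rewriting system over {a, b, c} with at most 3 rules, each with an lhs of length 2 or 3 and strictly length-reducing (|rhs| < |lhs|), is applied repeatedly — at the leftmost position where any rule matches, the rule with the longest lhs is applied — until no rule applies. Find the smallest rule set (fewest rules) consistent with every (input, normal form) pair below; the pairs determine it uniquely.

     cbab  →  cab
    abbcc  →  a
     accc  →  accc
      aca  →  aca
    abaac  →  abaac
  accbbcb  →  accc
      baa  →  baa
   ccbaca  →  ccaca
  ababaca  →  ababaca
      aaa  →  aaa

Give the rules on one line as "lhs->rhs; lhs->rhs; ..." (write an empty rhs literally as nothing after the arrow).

bc->; cb->c

  | cbab => cab
  | abbcc => abc => a
  | accc
  | aca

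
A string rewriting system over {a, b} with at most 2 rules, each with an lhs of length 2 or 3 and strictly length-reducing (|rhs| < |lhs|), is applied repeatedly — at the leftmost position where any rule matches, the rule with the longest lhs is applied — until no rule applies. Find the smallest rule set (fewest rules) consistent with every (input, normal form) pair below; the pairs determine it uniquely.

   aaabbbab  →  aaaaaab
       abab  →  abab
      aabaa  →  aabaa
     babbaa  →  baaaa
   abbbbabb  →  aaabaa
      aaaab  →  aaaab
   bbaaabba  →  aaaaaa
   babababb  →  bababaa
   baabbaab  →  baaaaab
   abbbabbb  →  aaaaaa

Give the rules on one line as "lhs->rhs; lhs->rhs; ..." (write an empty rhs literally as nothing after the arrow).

  | aaabbbab => aaaaaab
  | abab
  | aabaa
  | babbaa => baaaa

bb->a; bbb->aa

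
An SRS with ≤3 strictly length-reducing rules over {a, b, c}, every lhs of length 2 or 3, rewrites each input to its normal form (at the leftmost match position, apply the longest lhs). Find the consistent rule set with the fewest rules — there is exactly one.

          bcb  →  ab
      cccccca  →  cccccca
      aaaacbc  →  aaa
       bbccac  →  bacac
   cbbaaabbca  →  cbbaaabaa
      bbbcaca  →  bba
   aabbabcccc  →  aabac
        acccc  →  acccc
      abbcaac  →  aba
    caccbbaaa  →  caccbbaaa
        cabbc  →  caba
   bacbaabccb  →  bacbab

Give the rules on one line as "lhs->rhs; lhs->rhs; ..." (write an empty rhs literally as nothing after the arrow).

  | bcb => ab
  | cccccca
  | aaaacbc => aabc => aaa
  | bbccac => bacac

aac->; bc->a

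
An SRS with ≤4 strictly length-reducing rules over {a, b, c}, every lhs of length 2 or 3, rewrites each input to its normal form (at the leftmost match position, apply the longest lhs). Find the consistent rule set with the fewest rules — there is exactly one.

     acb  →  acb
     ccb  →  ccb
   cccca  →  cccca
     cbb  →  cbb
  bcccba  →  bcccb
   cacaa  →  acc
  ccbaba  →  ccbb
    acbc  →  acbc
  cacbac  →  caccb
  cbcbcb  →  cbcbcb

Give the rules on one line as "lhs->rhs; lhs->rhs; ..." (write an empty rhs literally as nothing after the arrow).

ba->b; bac->cb; caa->ac

  | acb
  | ccb
  | cccca
  | cbb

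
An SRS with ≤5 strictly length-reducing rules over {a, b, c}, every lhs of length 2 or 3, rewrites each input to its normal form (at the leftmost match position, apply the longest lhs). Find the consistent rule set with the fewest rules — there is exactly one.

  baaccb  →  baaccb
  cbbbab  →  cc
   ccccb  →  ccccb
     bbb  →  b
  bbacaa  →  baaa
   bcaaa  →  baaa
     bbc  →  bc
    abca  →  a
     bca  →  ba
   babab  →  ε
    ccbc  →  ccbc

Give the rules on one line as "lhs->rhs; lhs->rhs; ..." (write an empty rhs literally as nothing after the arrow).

ab->; bab->c; bb->b; ca->a

  | baaccb
  | cbbbab => cbbab => cbab => cc
  | ccccb
  | bbb => bb => b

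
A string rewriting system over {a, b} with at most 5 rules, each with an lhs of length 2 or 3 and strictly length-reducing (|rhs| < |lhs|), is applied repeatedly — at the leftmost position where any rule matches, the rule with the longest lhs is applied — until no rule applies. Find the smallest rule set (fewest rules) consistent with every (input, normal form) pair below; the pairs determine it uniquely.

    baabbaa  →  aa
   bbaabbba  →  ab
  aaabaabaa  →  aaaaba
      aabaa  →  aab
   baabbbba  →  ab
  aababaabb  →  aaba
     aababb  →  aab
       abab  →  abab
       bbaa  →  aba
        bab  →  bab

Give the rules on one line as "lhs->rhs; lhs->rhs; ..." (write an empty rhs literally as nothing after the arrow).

  | baabbaa => bbbaa => aa
  | bbaabbba => ababbba => abaa => ab
  | aaabaabaa => aaabbaa => aaaaba
  | aabaa => aab

baa->b; bb->a; bba->ab; bbb->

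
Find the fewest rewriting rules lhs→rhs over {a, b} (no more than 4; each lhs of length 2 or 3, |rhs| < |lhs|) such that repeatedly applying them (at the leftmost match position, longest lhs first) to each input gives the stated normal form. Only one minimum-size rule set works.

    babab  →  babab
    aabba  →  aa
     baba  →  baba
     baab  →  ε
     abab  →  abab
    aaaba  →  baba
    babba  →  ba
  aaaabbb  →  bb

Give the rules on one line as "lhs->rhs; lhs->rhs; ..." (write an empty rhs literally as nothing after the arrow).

  | babab
  | aabba => aa
  | baba
  | baab => abb => ε

aaa->ba; abb->; baa->ab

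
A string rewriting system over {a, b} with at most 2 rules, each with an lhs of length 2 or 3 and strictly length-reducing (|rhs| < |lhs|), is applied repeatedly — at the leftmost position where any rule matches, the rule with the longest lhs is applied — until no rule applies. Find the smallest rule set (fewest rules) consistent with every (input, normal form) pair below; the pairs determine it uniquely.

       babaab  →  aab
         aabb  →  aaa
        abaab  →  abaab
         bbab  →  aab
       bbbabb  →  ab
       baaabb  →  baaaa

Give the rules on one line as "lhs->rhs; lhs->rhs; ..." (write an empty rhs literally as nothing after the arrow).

bab->; bb->a

  | babaab => aab
  | aabb => aaa
  | abaab
  | bbab => aab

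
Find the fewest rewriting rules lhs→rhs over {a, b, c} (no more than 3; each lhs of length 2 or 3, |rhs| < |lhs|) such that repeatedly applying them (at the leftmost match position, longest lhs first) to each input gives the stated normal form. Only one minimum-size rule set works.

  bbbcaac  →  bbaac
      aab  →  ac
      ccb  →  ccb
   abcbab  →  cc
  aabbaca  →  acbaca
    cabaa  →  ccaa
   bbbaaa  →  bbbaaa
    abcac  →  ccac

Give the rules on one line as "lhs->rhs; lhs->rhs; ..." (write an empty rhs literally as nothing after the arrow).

ab->c; bc->

  | bbbcaac => bbaac
  | aab => ac
  | ccb
  | abcbab => ccbab => ccbc => cc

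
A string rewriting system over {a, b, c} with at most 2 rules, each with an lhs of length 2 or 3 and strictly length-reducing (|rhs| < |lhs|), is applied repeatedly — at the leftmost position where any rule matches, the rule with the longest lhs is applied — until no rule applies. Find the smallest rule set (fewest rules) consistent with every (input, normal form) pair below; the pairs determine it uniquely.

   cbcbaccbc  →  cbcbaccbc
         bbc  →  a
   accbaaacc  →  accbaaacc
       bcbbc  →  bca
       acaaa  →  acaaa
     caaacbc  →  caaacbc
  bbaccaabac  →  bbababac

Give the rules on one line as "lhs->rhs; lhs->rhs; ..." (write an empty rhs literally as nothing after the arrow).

bbc->a; cca->b

  | cbcbaccbc
  | bbc => a
  | accbaaacc
  | bcbbc => bca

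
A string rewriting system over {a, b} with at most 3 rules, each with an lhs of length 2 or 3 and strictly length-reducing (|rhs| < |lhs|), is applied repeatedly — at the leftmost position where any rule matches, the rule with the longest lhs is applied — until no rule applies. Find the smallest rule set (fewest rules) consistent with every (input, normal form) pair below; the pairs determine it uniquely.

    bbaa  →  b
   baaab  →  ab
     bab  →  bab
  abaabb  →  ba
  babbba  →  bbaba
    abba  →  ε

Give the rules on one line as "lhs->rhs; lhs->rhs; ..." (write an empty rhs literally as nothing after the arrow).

abb->ba; baa->

  | bbaa => b
  | baaab => ab
  | bab
  | abaabb => abb => ba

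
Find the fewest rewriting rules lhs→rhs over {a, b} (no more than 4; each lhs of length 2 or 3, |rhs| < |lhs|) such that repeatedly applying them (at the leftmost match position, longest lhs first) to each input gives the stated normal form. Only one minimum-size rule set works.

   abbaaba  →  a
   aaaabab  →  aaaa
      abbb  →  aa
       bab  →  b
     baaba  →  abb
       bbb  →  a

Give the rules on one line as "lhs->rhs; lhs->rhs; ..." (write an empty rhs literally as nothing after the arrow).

aba->bb; ba->a; bab->b; bbb->a

  | abbaaba => abaaba => bbaba => bba => ba => a
  | aaaabab => aaabbb => aaaa
  | abbb => aa
  | bab => b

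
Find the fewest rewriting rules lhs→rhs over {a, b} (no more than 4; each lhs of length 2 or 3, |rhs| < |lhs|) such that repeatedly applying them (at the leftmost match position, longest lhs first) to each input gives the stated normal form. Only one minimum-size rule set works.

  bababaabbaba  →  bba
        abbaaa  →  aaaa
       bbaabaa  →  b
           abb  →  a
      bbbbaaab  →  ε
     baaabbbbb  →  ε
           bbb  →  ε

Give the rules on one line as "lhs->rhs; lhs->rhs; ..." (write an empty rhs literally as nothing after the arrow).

  | bababaabbaba => babaabbaba => baabbaba => bbaba => bba
  | abbaaa => aaaa
  | bbaabaa => bbaa => b
  | abb => a

ab->; abb->a; baa->; bbb->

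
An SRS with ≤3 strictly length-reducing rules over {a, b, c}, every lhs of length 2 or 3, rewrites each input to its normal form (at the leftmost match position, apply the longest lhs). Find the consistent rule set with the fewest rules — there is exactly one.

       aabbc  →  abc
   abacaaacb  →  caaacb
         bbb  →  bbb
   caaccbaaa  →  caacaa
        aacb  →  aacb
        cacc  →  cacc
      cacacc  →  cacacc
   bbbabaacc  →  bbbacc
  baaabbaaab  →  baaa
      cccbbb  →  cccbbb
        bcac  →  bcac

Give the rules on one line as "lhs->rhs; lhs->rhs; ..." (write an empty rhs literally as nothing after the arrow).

  | aabbc => abc
  | abacaaacb => caaacb
  | bbb
  | caaccbaaa => caacaa

aab->a; aba->; cba->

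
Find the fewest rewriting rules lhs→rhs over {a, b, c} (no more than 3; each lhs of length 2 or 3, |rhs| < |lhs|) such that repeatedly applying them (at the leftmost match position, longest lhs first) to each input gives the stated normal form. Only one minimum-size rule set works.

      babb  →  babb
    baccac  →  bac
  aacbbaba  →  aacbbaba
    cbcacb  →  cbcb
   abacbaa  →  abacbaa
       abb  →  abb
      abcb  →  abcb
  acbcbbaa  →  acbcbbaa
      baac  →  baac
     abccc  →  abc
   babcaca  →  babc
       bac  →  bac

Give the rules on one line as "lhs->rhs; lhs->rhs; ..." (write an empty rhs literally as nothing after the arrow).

  | babb
  | baccac => bacac => bacc => bac
  | aacbbaba
  | cbcacb => cbccb => cbcb

ca->c; cc->c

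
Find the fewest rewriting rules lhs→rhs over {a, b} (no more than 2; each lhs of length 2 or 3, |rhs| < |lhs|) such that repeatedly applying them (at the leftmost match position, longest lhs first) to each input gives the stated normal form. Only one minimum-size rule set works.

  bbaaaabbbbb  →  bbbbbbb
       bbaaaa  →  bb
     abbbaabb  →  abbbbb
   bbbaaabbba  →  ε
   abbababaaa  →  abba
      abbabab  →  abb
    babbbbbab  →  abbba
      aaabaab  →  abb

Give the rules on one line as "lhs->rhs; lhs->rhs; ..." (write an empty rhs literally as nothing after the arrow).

  | bbaaaabbbbb => bbaabbbbb => bbbbbbb
  | bbaaaa => bbaa => bb
  | abbbaabb => abbbbb
  | bbbaaabbba => bbbabbba => bbabba => baba => aa => ε

aa->; bab->a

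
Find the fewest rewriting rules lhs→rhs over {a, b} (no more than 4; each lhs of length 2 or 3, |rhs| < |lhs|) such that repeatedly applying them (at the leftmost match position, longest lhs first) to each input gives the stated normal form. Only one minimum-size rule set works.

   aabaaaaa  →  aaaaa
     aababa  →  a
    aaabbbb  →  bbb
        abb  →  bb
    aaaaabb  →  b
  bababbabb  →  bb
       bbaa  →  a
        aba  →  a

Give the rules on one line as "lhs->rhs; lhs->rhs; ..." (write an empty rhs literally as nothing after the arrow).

  | aabaaaaa => baaaaaa => aaaaa
  | aababa => baaba => aba => ba => a
  | aaabbbb => ababbb => babbb => abbb => bbb
  | abb => bb

aab->ba; ab->b; ba->a; baa->a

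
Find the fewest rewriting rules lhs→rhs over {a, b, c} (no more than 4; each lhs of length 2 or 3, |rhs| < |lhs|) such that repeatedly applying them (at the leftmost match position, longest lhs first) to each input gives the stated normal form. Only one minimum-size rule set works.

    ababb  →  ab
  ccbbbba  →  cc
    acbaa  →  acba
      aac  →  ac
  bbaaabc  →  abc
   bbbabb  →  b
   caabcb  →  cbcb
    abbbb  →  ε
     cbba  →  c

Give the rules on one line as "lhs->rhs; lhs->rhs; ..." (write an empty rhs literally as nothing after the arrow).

aa->a; abb->; bb->; ca->c

  | ababb => ab
  | ccbbbba => ccbba => cca => cc
  | acbaa => acba
  | aac => ac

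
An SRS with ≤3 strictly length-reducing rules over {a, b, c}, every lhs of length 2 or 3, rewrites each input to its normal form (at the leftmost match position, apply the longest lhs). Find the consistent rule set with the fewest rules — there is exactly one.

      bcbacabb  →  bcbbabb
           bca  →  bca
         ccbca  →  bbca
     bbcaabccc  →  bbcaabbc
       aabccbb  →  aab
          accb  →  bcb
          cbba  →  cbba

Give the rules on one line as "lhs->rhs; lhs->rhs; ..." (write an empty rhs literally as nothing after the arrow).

  | bcbacabb => bcbbabb
  | bca
  | ccbca => bbca
  | bbcaabccc => bbcaabbc

ac->b; bbb->; cc->b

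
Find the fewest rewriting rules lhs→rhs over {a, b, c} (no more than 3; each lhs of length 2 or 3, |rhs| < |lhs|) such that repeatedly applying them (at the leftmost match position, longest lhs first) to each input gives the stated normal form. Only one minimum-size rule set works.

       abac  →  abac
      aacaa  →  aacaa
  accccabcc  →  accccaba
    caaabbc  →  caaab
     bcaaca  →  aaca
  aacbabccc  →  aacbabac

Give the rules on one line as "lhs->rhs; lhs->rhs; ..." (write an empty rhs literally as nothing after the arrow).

  | abac
  | aacaa
  | accccabcc => accccaba
  | caaabbc => caaab

bc->; bcc->ba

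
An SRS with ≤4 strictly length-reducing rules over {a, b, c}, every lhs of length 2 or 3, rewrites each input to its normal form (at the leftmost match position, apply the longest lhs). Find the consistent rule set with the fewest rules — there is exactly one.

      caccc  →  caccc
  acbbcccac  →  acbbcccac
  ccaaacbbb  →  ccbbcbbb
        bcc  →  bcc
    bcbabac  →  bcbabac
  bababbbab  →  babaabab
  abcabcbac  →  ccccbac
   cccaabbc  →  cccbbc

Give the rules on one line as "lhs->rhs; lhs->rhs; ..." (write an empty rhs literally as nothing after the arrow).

aaa->bb; abb->aa; abc->cc

  | caccc
  | acbbcccac
  | ccaaacbbb => ccbbcbbb
  | bcc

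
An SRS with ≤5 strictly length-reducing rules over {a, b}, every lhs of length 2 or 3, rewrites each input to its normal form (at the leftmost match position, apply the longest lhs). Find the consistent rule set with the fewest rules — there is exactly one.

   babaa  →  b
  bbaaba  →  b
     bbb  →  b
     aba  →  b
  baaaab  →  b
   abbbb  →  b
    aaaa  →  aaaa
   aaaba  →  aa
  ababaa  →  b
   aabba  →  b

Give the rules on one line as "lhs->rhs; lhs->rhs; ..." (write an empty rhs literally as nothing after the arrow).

  | babaa => bbaa => baa => ba => b
  | bbaaba => baaba => baba => bba => ba => b
  | bbb => bb => b
  | aba => ba => b

aab->; ab->b; ba->b; bb->b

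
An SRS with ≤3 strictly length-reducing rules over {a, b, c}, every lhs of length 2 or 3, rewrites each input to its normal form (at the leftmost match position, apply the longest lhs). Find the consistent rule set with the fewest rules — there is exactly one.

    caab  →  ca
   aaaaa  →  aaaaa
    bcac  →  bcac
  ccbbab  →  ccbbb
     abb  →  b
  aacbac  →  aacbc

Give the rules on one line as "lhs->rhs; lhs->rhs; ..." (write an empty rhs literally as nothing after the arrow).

  | caab => ca
  | aaaaa
  | bcac
  | ccbbab => ccbbb

ab->; ba->b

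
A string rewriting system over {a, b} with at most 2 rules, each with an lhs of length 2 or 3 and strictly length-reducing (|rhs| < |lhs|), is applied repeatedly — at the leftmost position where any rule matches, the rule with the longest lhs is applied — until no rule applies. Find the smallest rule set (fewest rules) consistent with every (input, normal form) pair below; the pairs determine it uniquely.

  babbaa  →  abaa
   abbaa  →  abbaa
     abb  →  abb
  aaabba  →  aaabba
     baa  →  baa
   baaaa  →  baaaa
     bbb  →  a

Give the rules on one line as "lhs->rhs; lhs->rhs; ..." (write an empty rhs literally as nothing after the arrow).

  | babbaa => abaa
  | abbaa
  | abb
  | aaabba

bab->a; bbb->a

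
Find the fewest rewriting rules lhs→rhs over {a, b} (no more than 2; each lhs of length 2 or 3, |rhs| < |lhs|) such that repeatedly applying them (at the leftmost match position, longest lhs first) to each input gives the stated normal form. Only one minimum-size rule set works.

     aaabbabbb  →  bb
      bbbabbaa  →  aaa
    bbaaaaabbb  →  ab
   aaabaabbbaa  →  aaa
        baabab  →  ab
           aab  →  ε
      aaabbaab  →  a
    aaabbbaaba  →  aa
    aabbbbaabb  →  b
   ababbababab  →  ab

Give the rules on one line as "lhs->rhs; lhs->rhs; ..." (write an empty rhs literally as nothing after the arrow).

aab->; ba->a

  | aaabbabbb => ababbb => aabbb => bb
  | bbbabbaa => bbabbaa => babbaa => abbaa => abaa => aaa
  | bbaaaaabbb => baaaaabbb => aaaaabbb => aaabb => ab
  | aaabaabbbaa => aaabbbaa => abbaa => abaa => aaa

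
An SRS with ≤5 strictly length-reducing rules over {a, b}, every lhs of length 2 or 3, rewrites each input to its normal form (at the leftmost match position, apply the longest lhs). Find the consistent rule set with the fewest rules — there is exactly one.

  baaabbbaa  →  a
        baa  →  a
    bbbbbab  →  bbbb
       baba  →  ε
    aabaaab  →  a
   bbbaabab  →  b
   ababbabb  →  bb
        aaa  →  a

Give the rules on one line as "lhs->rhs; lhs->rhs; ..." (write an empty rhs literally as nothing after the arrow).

  | baaabbbaa => aabbbaa => abbaa => baa => a
  | baa => a
  | bbbbbab => bbbb
  | baba => ba => ε

aaa->a; ab->; ba->; bba->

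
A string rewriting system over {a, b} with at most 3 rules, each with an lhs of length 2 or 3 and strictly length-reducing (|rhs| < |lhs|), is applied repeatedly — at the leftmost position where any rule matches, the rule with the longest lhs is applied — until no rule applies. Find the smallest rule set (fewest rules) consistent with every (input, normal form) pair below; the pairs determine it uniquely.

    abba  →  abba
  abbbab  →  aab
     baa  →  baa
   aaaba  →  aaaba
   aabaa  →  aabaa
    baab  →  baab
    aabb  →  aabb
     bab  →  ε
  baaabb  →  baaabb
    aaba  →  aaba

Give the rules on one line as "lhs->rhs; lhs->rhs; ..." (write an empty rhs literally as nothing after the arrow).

  | abba
  | abbbab => aab
  | baa
  | aaaba

bab->; bbb->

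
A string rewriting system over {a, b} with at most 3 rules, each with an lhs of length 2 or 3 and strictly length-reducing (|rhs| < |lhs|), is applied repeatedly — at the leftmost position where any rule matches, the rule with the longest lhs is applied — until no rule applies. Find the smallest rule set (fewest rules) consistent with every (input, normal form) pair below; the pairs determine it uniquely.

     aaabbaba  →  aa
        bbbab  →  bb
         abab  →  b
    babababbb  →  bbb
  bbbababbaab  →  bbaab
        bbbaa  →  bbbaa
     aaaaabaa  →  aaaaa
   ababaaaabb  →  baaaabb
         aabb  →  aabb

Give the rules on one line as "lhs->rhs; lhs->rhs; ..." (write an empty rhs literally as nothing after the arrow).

  | aaabbaba => aaaba => aa
  | bbbab => bb
  | abab => b
  | babababbb => ababbb => bbb

aba->; bab->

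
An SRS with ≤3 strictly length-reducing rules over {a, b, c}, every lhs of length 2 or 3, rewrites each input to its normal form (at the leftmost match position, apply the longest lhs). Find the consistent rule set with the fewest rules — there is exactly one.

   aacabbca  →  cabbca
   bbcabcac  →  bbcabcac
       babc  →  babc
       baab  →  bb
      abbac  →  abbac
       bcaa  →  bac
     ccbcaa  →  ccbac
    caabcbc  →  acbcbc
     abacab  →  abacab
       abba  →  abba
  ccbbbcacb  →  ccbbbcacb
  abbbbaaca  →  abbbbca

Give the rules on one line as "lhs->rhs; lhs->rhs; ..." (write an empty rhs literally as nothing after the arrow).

  | aacabbca => cabbca
  | bbcabcac
  | babc
  | baab => bb

aa->; caa->ac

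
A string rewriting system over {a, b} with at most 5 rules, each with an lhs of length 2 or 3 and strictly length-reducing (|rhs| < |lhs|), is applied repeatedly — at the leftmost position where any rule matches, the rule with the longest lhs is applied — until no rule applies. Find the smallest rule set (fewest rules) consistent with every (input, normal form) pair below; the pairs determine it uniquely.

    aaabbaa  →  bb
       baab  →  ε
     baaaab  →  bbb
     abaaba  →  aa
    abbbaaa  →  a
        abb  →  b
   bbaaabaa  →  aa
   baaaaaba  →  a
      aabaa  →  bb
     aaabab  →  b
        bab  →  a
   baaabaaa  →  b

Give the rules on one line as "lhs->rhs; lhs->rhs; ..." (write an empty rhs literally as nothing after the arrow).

aaa->bb; ab->; ba->; bab->a

  | aaabbaa => bbbbaa => bbba => bb
  | baab => ab => ε
  | baaaab => aaab => bbb
  | abaaba => aaba => aa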